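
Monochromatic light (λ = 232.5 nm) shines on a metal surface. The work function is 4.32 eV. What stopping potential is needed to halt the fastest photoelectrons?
1.0127 V

The stopping potential V_s satisfies: eV_s = KE_max

First, find KE_max using Einstein's equation:
E_photon = hc/λ = 5.3327 eV
KE_max = E_photon - φ = 5.3327 - 4.32 = 1.0127 eV

Since eV_s = KE_max:
V_s = KE_max/e = 1.0127 V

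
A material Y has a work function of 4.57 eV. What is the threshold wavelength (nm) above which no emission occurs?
271.30 nm

The threshold wavelength is when the photon energy equals the work function:
hc/λ₀ = φ

Solving for λ₀:
λ₀ = hc/φ = (6.626×10⁻³⁴ J·s)(3×10⁸ m/s) / (4.57 eV × 1.602×10⁻¹⁹ J/eV)
λ₀ = 271.30 nm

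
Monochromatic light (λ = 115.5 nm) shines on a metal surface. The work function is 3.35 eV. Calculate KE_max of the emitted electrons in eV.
7.3846 eV

Using Einstein's photoelectric equation: KE_max = hf - φ = hc/λ - φ

First, calculate the photon energy:
E_photon = hc/λ = (6.626×10⁻³⁴ J·s)(3×10⁸ m/s) / (115.5×10⁻⁹ m)
E_photon = 10.7346 eV

Then, the maximum kinetic energy:
KE_max = E_photon - φ = 10.7346 eV - 3.35 eV = 7.3846 eV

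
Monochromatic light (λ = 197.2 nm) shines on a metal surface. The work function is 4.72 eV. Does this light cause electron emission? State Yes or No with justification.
Yes

For photoemission, the photon energy must exceed the work function.

Photon energy: E = hc/λ = 6.2872 eV
Work function: φ = 4.72 eV

Since E_photon (6.2872 eV) > φ (4.72 eV), photoemission WILL occur.
The threshold wavelength is λ₀ = hc/φ = 262.7 nm.
Since 197.2 nm < 262.7 nm, the light has sufficient energy.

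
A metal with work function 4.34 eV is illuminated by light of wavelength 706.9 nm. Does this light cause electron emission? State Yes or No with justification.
No

For photoemission, the photon energy must exceed the work function.

Photon energy: E = hc/λ = 1.7539 eV
Work function: φ = 4.34 eV

Since E_photon (1.7539 eV) < φ (4.34 eV), photoemission will NOT occur.
The threshold wavelength is λ₀ = hc/φ = 285.7 nm.
Since 706.9 nm > 285.7 nm, the photons lack sufficient energy.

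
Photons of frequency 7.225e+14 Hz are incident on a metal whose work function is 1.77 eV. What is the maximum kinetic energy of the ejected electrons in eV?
1.2180 eV

Using Einstein's photoelectric equation: KE_max = hf - φ

First, calculate the photon energy:
E_photon = hf = (6.626×10⁻³⁴ J·s)(7.225e+14 Hz)
E_photon = 2.9880 eV

Then, the maximum kinetic energy:
KE_max = E_photon - φ = 2.9880 eV - 1.77 eV = 1.2180 eV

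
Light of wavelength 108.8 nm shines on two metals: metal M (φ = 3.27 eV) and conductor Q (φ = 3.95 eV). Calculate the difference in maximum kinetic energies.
0.6800 eV

Using KE_max = hc/λ - φ for each metal:

Photon energy: E = hc/λ = 11.3956 eV

For metal M (φ₁ = 3.27 eV):
KE₁ = E - φ₁ = 11.3956 - 3.27 = 8.1256 eV

For conductor Q (φ₂ = 3.95 eV):
KE₂ = E - φ₂ = 11.3956 - 3.95 = 7.4456 eV

Difference:
ΔKE = KE₁ - KE₂ = 8.1256 - 7.4456 = 0.6800 eV

Note: The difference equals the difference in work functions: 3.95 - 3.27 = 0.68 eV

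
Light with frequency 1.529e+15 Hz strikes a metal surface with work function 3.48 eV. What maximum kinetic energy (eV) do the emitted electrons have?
2.8434 eV

Using Einstein's photoelectric equation: KE_max = hf - φ

First, calculate the photon energy:
E_photon = hf = (6.626×10⁻³⁴ J·s)(1.529e+15 Hz)
E_photon = 6.3234 eV

Then, the maximum kinetic energy:
KE_max = E_photon - φ = 6.3234 eV - 3.48 eV = 2.8434 eV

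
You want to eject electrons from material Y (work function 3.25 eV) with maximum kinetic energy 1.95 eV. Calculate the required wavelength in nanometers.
238.43 nm

From Einstein's equation: KE_max = hc/λ - φ

Rearranging for λ:
hc/λ = KE_max + φ
λ = hc/(KE_max + φ)

Required photon energy:
E_photon = KE_max + φ = 1.95 + 3.25 = 5.20 eV

Required wavelength:
λ = hc/E_photon = (6.626×10⁻³⁴)(3×10⁸) / (5.20 × 1.602×10⁻¹⁹)
λ = 238.43 nm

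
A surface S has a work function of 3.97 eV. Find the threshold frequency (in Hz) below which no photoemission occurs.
9.5994e+14 Hz

The threshold frequency is when the photon energy equals the work function:
hf₀ = φ

Solving for f₀:
f₀ = φ/h = (3.97 eV × 1.602×10⁻¹⁹ J/eV) / (6.626×10⁻³⁴ J·s)
f₀ = 9.5994e+14 Hz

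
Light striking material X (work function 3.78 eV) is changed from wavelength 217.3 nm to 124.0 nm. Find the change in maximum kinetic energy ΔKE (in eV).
4.2931 eV

Using Einstein's equation: KE_max = hc/λ - φ

For λ₁ = 217.3 nm:
KE₁ = hc/λ₁ - φ = 5.7057 - 3.78 = 1.9257 eV

For λ₂ = 124.0 nm:
KE₂ = hc/λ₂ - φ = 9.9987 - 3.78 = 6.2187 eV

Change in KE:
ΔKE = KE₂ - KE₁ = 6.2187 - 1.9257 = 4.2931 eV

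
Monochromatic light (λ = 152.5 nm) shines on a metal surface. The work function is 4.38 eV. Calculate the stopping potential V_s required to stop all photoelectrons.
3.7501 V

The stopping potential V_s satisfies: eV_s = KE_max

First, find KE_max using Einstein's equation:
E_photon = hc/λ = 8.1301 eV
KE_max = E_photon - φ = 8.1301 - 4.38 = 3.7501 eV

Since eV_s = KE_max:
V_s = KE_max/e = 3.7501 V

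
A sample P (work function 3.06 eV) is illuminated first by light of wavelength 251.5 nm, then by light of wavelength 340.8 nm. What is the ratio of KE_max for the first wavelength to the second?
3.2347

Using Einstein's equation: KE_max = hc/λ - φ

For λ₁ = 251.5 nm:
E₁ = hc/λ₁ = 4.9298 eV
KE₁ = E₁ - φ = 4.9298 - 3.06 = 1.8698 eV

For λ₂ = 340.8 nm:
E₂ = hc/λ₂ = 3.6380 eV
KE₂ = E₂ - φ = 3.6380 - 3.06 = 0.5780 eV

Ratio: KE₁/KE₂ = 1.8698/0.5780 = 3.2347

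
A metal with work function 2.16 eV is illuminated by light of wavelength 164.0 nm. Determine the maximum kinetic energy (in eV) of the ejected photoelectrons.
5.4000 eV

Using Einstein's photoelectric equation: KE_max = hf - φ = hc/λ - φ

First, calculate the photon energy:
E_photon = hc/λ = (6.626×10⁻³⁴ J·s)(3×10⁸ m/s) / (164.0×10⁻⁹ m)
E_photon = 7.5600 eV

Then, the maximum kinetic energy:
KE_max = E_photon - φ = 7.5600 eV - 2.16 eV = 5.4000 eV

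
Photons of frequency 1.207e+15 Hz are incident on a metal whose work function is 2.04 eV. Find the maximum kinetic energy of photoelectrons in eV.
2.9518 eV

Using Einstein's photoelectric equation: KE_max = hf - φ

First, calculate the photon energy:
E_photon = hf = (6.626×10⁻³⁴ J·s)(1.207e+15 Hz)
E_photon = 4.9918 eV

Then, the maximum kinetic energy:
KE_max = E_photon - φ = 4.9918 eV - 2.04 eV = 2.9518 eV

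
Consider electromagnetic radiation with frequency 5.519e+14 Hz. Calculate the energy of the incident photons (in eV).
2.2825 eV

Using E = hf:

E = hf = (6.626×10⁻³⁴ J·s)(5.519e+14 Hz)
E = 2.2825 eV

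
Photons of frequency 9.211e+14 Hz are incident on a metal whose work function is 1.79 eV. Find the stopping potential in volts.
2.0194 V

The stopping potential V_s satisfies: eV_s = KE_max

First, find KE_max using Einstein's equation:
E_photon = hf = (6.626×10⁻³⁴ J·s)(9.211e+14 Hz) = 3.8094 eV
KE_max = E_photon - φ = 3.8094 - 1.79 = 2.0194 eV

Since eV_s = KE_max:
V_s = KE_max/e = 2.0194 V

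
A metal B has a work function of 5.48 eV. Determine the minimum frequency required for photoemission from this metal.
1.3251e+15 Hz

The threshold frequency is when the photon energy equals the work function:
hf₀ = φ

Solving for f₀:
f₀ = φ/h = (5.48 eV × 1.602×10⁻¹⁹ J/eV) / (6.626×10⁻³⁴ J·s)
f₀ = 1.3251e+15 Hz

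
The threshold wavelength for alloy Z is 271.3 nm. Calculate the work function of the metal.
4.57 eV

At the threshold wavelength, photon energy equals work function:
φ = hc/λ₀

Calculating:
φ = (6.626×10⁻³⁴ J·s)(3×10⁸ m/s) / (271.3×10⁻⁹ m)
φ = 4.57 eV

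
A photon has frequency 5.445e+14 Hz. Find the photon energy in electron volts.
2.2519 eV

Using E = hf:

E = hf = (6.626×10⁻³⁴ J·s)(5.445e+14 Hz)
E = 2.2519 eV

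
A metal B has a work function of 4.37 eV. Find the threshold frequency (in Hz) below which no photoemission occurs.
1.0567e+15 Hz

The threshold frequency is when the photon energy equals the work function:
hf₀ = φ

Solving for f₀:
f₀ = φ/h = (4.37 eV × 1.602×10⁻¹⁹ J/eV) / (6.626×10⁻³⁴ J·s)
f₀ = 1.0567e+15 Hz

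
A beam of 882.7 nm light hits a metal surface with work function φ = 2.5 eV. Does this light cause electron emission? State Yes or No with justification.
No

For photoemission, the photon energy must exceed the work function.

Photon energy: E = hc/λ = 1.4046 eV
Work function: φ = 2.5 eV

Since E_photon (1.4046 eV) < φ (2.5 eV), photoemission will NOT occur.
The threshold wavelength is λ₀ = hc/φ = 495.9 nm.
Since 882.7 nm > 495.9 nm, the photons lack sufficient energy.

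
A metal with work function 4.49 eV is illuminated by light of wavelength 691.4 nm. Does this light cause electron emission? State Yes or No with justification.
No

For photoemission, the photon energy must exceed the work function.

Photon energy: E = hc/λ = 1.7932 eV
Work function: φ = 4.49 eV

Since E_photon (1.7932 eV) < φ (4.49 eV), photoemission will NOT occur.
The threshold wavelength is λ₀ = hc/φ = 276.1 nm.
Since 691.4 nm > 276.1 nm, the photons lack sufficient energy.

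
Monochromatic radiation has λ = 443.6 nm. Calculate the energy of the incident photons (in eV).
2.7950 eV

Using E = hf = hc/λ:

E = hc/λ = (6.626×10⁻³⁴ J·s)(3×10⁸ m/s) / (443.6×10⁻⁹ m)
E = 2.7950 eV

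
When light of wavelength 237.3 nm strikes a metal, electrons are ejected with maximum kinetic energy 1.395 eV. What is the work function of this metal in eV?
3.83 eV

From Einstein's photoelectric equation: KE_max = hf - φ = hc/λ - φ

Rearranging for φ:
φ = hc/λ - KE_max

Calculate photon energy:
E_photon = hc/λ = 5.2248 eV

Therefore:
φ = 5.2248 - 1.395 = 3.83 eV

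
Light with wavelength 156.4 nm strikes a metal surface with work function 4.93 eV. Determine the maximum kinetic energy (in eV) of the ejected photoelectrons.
2.9974 eV

Using Einstein's photoelectric equation: KE_max = hf - φ = hc/λ - φ

First, calculate the photon energy:
E_photon = hc/λ = (6.626×10⁻³⁴ J·s)(3×10⁸ m/s) / (156.4×10⁻⁹ m)
E_photon = 7.9274 eV

Then, the maximum kinetic energy:
KE_max = E_photon - φ = 7.9274 eV - 4.93 eV = 2.9974 eV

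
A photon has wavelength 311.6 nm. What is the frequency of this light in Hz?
9.6211e+14 Hz

Using the wave equation: c = fλ

Solving for frequency:
f = c/λ = (3×10⁸ m/s) / (311.6×10⁻⁹ m)
f = 9.6211e+14 Hz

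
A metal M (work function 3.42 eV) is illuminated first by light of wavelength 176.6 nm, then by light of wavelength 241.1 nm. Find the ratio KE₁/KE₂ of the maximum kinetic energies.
2.0904

Using Einstein's equation: KE_max = hc/λ - φ

For λ₁ = 176.6 nm:
E₁ = hc/λ₁ = 7.0206 eV
KE₁ = E₁ - φ = 7.0206 - 3.42 = 3.6006 eV

For λ₂ = 241.1 nm:
E₂ = hc/λ₂ = 5.1424 eV
KE₂ = E₂ - φ = 5.1424 - 3.42 = 1.7224 eV

Ratio: KE₁/KE₂ = 3.6006/1.7224 = 2.0904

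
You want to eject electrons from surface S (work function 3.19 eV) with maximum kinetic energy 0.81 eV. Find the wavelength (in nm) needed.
309.96 nm

From Einstein's equation: KE_max = hc/λ - φ

Rearranging for λ:
hc/λ = KE_max + φ
λ = hc/(KE_max + φ)

Required photon energy:
E_photon = KE_max + φ = 0.81 + 3.19 = 4.00 eV

Required wavelength:
λ = hc/E_photon = (6.626×10⁻³⁴)(3×10⁸) / (4.00 × 1.602×10⁻¹⁹)
λ = 309.96 nm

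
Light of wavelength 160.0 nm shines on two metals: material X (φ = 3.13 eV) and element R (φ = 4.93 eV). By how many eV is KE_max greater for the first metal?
1.8000 eV

Using KE_max = hc/λ - φ for each metal:

Photon energy: E = hc/λ = 7.7490 eV

For material X (φ₁ = 3.13 eV):
KE₁ = E - φ₁ = 7.7490 - 3.13 = 4.6190 eV

For element R (φ₂ = 4.93 eV):
KE₂ = E - φ₂ = 7.7490 - 4.93 = 2.8190 eV

Difference:
ΔKE = KE₁ - KE₂ = 4.6190 - 2.8190 = 1.8000 eV

Note: The difference equals the difference in work functions: 4.93 - 3.13 = 1.80 eV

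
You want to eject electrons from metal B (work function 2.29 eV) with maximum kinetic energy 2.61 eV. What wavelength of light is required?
253.03 nm

From Einstein's equation: KE_max = hc/λ - φ

Rearranging for λ:
hc/λ = KE_max + φ
λ = hc/(KE_max + φ)

Required photon energy:
E_photon = KE_max + φ = 2.61 + 2.29 = 4.90 eV

Required wavelength:
λ = hc/E_photon = (6.626×10⁻³⁴)(3×10⁸) / (4.90 × 1.602×10⁻¹⁹)
λ = 253.03 nm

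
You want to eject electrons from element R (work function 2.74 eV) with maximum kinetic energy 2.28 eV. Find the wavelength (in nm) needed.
246.98 nm

From Einstein's equation: KE_max = hc/λ - φ

Rearranging for λ:
hc/λ = KE_max + φ
λ = hc/(KE_max + φ)

Required photon energy:
E_photon = KE_max + φ = 2.28 + 2.74 = 5.02 eV

Required wavelength:
λ = hc/E_photon = (6.626×10⁻³⁴)(3×10⁸) / (5.02 × 1.602×10⁻¹⁹)
λ = 246.98 nm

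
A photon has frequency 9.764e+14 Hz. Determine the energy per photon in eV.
4.0381 eV

Using E = hf:

E = hf = (6.626×10⁻³⁴ J·s)(9.764e+14 Hz)
E = 4.0381 eV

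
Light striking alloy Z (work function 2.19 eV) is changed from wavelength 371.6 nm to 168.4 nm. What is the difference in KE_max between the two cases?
4.0260 eV

Using Einstein's equation: KE_max = hc/λ - φ

For λ₁ = 371.6 nm:
KE₁ = hc/λ₁ - φ = 3.3365 - 2.19 = 1.1465 eV

For λ₂ = 168.4 nm:
KE₂ = hc/λ₂ - φ = 7.3625 - 2.19 = 5.1725 eV

Change in KE:
ΔKE = KE₂ - KE₁ = 5.1725 - 1.1465 = 4.0260 eV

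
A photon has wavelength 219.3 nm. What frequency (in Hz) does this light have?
1.3670e+15 Hz

Using the wave equation: c = fλ

Solving for frequency:
f = c/λ = (3×10⁸ m/s) / (219.3×10⁻⁹ m)
f = 1.3670e+15 Hz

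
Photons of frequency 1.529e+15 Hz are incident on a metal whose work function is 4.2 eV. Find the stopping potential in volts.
2.1234 V

The stopping potential V_s satisfies: eV_s = KE_max

First, find KE_max using Einstein's equation:
E_photon = hf = (6.626×10⁻³⁴ J·s)(1.529e+15 Hz) = 6.3234 eV
KE_max = E_photon - φ = 6.3234 - 4.2 = 2.1234 eV

Since eV_s = KE_max:
V_s = KE_max/e = 2.1234 V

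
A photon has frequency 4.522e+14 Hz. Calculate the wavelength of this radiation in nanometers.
662.96 nm

Using the wave equation: c = fλ

Solving for wavelength:
λ = c/f = (3×10⁸ m/s) / (4.522e+14 Hz)
λ = 662.96 nm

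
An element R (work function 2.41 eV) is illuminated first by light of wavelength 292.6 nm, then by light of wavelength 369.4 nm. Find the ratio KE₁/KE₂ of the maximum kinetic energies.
1.9309

Using Einstein's equation: KE_max = hc/λ - φ

For λ₁ = 292.6 nm:
E₁ = hc/λ₁ = 4.2373 eV
KE₁ = E₁ - φ = 4.2373 - 2.41 = 1.8273 eV

For λ₂ = 369.4 nm:
E₂ = hc/λ₂ = 3.3564 eV
KE₂ = E₂ - φ = 3.3564 - 2.41 = 0.9464 eV

Ratio: KE₁/KE₂ = 1.8273/0.9464 = 1.9309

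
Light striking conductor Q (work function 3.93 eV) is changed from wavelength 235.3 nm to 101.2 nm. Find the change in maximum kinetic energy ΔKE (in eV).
6.9822 eV

Using Einstein's equation: KE_max = hc/λ - φ

For λ₁ = 235.3 nm:
KE₁ = hc/λ₁ - φ = 5.2692 - 3.93 = 1.3392 eV

For λ₂ = 101.2 nm:
KE₂ = hc/λ₂ - φ = 12.2514 - 3.93 = 8.3214 eV

Change in KE:
ΔKE = KE₂ - KE₁ = 8.3214 - 1.3392 = 6.9822 eV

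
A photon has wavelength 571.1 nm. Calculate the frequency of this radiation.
5.2494e+14 Hz

Using the wave equation: c = fλ

Solving for frequency:
f = c/λ = (3×10⁸ m/s) / (571.1×10⁻⁹ m)
f = 5.2494e+14 Hz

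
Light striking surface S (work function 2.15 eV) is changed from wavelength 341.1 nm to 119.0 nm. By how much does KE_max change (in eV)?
6.7840 eV

Using Einstein's equation: KE_max = hc/λ - φ

For λ₁ = 341.1 nm:
KE₁ = hc/λ₁ - φ = 3.6348 - 2.15 = 1.4848 eV

For λ₂ = 119.0 nm:
KE₂ = hc/λ₂ - φ = 10.4188 - 2.15 = 8.2688 eV

Change in KE:
ΔKE = KE₂ - KE₁ = 8.2688 - 1.4848 = 6.7840 eV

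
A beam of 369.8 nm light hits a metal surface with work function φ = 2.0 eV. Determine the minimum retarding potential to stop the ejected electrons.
1.3527 V

The stopping potential V_s satisfies: eV_s = KE_max

First, find KE_max using Einstein's equation:
E_photon = hc/λ = 3.3527 eV
KE_max = E_photon - φ = 3.3527 - 2.0 = 1.3527 eV

Since eV_s = KE_max:
V_s = KE_max/e = 1.3527 V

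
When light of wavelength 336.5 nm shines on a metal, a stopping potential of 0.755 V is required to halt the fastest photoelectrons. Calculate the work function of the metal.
2.93 eV

The stopping potential gives the maximum kinetic energy: KE_max = eV_s = 0.755 eV

From Einstein's photoelectric equation: KE_max = hc/λ - φ
Rearranging: φ = hc/λ - KE_max

Calculate photon energy:
E_photon = hc/λ = (6.626×10⁻³⁴ J·s)(3×10⁸ m/s) / (336.5×10⁻⁹ m) = 3.6845 eV

Therefore:
φ = 3.6845 - 0.755 = 2.93 eV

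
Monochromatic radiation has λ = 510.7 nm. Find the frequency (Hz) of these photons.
5.8702e+14 Hz

Using the wave equation: c = fλ

Solving for frequency:
f = c/λ = (3×10⁸ m/s) / (510.7×10⁻⁹ m)
f = 5.8702e+14 Hz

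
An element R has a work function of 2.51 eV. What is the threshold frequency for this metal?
6.0692e+14 Hz

The threshold frequency is when the photon energy equals the work function:
hf₀ = φ

Solving for f₀:
f₀ = φ/h = (2.51 eV × 1.602×10⁻¹⁹ J/eV) / (6.626×10⁻³⁴ J·s)
f₀ = 6.0692e+14 Hz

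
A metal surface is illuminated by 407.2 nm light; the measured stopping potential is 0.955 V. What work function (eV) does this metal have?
2.09 eV

The stopping potential gives the maximum kinetic energy: KE_max = eV_s = 0.955 eV

From Einstein's photoelectric equation: KE_max = hc/λ - φ
Rearranging: φ = hc/λ - KE_max

Calculate photon energy:
E_photon = hc/λ = (6.626×10⁻³⁴ J·s)(3×10⁸ m/s) / (407.2×10⁻⁹ m) = 3.0448 eV

Therefore:
φ = 3.0448 - 0.955 = 2.09 eV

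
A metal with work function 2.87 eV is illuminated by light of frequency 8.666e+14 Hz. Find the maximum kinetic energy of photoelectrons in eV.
0.7140 eV

Using Einstein's photoelectric equation: KE_max = hf - φ

First, calculate the photon energy:
E_photon = hf = (6.626×10⁻³⁴ J·s)(8.666e+14 Hz)
E_photon = 3.5840 eV

Then, the maximum kinetic energy:
KE_max = E_photon - φ = 3.5840 eV - 2.87 eV = 0.7140 eV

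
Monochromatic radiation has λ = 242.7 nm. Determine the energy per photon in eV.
5.1085 eV

Using E = hf = hc/λ:

E = hc/λ = (6.626×10⁻³⁴ J·s)(3×10⁸ m/s) / (242.7×10⁻⁹ m)
E = 5.1085 eV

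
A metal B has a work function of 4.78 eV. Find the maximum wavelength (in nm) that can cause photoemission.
259.38 nm

The threshold wavelength is when the photon energy equals the work function:
hc/λ₀ = φ

Solving for λ₀:
λ₀ = hc/φ = (6.626×10⁻³⁴ J·s)(3×10⁸ m/s) / (4.78 eV × 1.602×10⁻¹⁹ J/eV)
λ₀ = 259.38 nm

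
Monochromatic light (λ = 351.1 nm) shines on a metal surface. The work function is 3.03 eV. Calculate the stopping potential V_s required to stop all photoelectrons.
0.5013 V

The stopping potential V_s satisfies: eV_s = KE_max

First, find KE_max using Einstein's equation:
E_photon = hc/λ = 3.5313 eV
KE_max = E_photon - φ = 3.5313 - 3.03 = 0.5013 eV

Since eV_s = KE_max:
V_s = KE_max/e = 0.5013 V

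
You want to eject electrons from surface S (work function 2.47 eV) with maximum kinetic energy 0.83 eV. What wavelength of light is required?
375.71 nm

From Einstein's equation: KE_max = hc/λ - φ

Rearranging for λ:
hc/λ = KE_max + φ
λ = hc/(KE_max + φ)

Required photon energy:
E_photon = KE_max + φ = 0.83 + 2.47 = 3.30 eV

Required wavelength:
λ = hc/E_photon = (6.626×10⁻³⁴)(3×10⁸) / (3.30 × 1.602×10⁻¹⁹)
λ = 375.71 nm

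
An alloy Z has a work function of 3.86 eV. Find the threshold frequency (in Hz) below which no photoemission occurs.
9.3334e+14 Hz

The threshold frequency is when the photon energy equals the work function:
hf₀ = φ

Solving for f₀:
f₀ = φ/h = (3.86 eV × 1.602×10⁻¹⁹ J/eV) / (6.626×10⁻³⁴ J·s)
f₀ = 9.3334e+14 Hz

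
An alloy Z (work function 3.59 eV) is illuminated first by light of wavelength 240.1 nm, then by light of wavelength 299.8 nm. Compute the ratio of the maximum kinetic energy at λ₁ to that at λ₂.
2.8848

Using Einstein's equation: KE_max = hc/λ - φ

For λ₁ = 240.1 nm:
E₁ = hc/λ₁ = 5.1639 eV
KE₁ = E₁ - φ = 5.1639 - 3.59 = 1.5739 eV

For λ₂ = 299.8 nm:
E₂ = hc/λ₂ = 4.1356 eV
KE₂ = E₂ - φ = 4.1356 - 3.59 = 0.5456 eV

Ratio: KE₁/KE₂ = 1.5739/0.5456 = 2.8848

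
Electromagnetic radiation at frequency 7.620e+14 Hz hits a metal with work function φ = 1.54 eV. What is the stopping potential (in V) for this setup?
1.6114 V

The stopping potential V_s satisfies: eV_s = KE_max

First, find KE_max using Einstein's equation:
E_photon = hf = (6.626×10⁻³⁴ J·s)(7.620e+14 Hz) = 3.1514 eV
KE_max = E_photon - φ = 3.1514 - 1.54 = 1.6114 eV

Since eV_s = KE_max:
V_s = KE_max/e = 1.6114 V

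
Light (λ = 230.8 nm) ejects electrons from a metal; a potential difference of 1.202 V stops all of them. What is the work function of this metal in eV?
4.17 eV

The stopping potential gives the maximum kinetic energy: KE_max = eV_s = 1.202 eV

From Einstein's photoelectric equation: KE_max = hc/λ - φ
Rearranging: φ = hc/λ - KE_max

Calculate photon energy:
E_photon = hc/λ = (6.626×10⁻³⁴ J·s)(3×10⁸ m/s) / (230.8×10⁻⁹ m) = 5.3719 eV

Therefore:
φ = 5.3719 - 1.202 = 4.17 eV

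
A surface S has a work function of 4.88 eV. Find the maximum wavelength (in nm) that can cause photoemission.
254.07 nm

The threshold wavelength is when the photon energy equals the work function:
hc/λ₀ = φ

Solving for λ₀:
λ₀ = hc/φ = (6.626×10⁻³⁴ J·s)(3×10⁸ m/s) / (4.88 eV × 1.602×10⁻¹⁹ J/eV)
λ₀ = 254.07 nm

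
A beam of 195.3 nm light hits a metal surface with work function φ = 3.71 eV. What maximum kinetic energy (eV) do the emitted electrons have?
2.6384 eV

Using Einstein's photoelectric equation: KE_max = hf - φ = hc/λ - φ

First, calculate the photon energy:
E_photon = hc/λ = (6.626×10⁻³⁴ J·s)(3×10⁸ m/s) / (195.3×10⁻⁹ m)
E_photon = 6.3484 eV

Then, the maximum kinetic energy:
KE_max = E_photon - φ = 6.3484 eV - 3.71 eV = 2.6384 eV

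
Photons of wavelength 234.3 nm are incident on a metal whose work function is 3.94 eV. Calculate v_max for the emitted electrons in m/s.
6.8955e+05 m/s

First, find the maximum kinetic energy:
E_photon = hc/λ = 5.2917 eV
KE_max = E_photon - φ = 5.2917 - 3.94 = 1.3517 eV

Convert to Joules: KE_max = 1.3517 × 1.602×10⁻¹⁹ J = 2.1656e-19 J

Then use KE = ½mv² to find velocity:
v = √(2·KE/m) = √(2 × 2.1656e-19 J / 9.109e-31 kg)
v = 6.8955e+05 m/s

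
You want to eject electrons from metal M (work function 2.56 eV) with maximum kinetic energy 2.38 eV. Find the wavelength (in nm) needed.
250.98 nm

From Einstein's equation: KE_max = hc/λ - φ

Rearranging for λ:
hc/λ = KE_max + φ
λ = hc/(KE_max + φ)

Required photon energy:
E_photon = KE_max + φ = 2.38 + 2.56 = 4.94 eV

Required wavelength:
λ = hc/E_photon = (6.626×10⁻³⁴)(3×10⁸) / (4.94 × 1.602×10⁻¹⁹)
λ = 250.98 nm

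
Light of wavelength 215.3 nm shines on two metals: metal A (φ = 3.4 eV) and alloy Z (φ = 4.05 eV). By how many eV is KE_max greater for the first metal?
0.6500 eV

Using KE_max = hc/λ - φ for each metal:

Photon energy: E = hc/λ = 5.7587 eV

For metal A (φ₁ = 3.4 eV):
KE₁ = E - φ₁ = 5.7587 - 3.4 = 2.3587 eV

For alloy Z (φ₂ = 4.05 eV):
KE₂ = E - φ₂ = 5.7587 - 4.05 = 1.7087 eV

Difference:
ΔKE = KE₁ - KE₂ = 2.3587 - 1.7087 = 0.6500 eV

Note: The difference equals the difference in work functions: 4.05 - 3.4 = 0.65 eV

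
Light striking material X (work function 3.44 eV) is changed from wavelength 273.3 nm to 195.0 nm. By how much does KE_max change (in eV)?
1.8216 eV

Using Einstein's equation: KE_max = hc/λ - φ

For λ₁ = 273.3 nm:
KE₁ = hc/λ₁ - φ = 4.5366 - 3.44 = 1.0966 eV

For λ₂ = 195.0 nm:
KE₂ = hc/λ₂ - φ = 6.3582 - 3.44 = 2.9182 eV

Change in KE:
ΔKE = KE₂ - KE₁ = 2.9182 - 1.0966 = 1.8216 eV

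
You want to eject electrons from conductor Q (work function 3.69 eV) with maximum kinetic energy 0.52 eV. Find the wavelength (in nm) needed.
294.50 nm

From Einstein's equation: KE_max = hc/λ - φ

Rearranging for λ:
hc/λ = KE_max + φ
λ = hc/(KE_max + φ)

Required photon energy:
E_photon = KE_max + φ = 0.52 + 3.69 = 4.21 eV

Required wavelength:
λ = hc/E_photon = (6.626×10⁻³⁴)(3×10⁸) / (4.21 × 1.602×10⁻¹⁹)
λ = 294.50 nm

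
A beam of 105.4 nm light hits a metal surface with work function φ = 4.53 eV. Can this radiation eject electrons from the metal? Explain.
Yes

For photoemission, the photon energy must exceed the work function.

Photon energy: E = hc/λ = 11.7632 eV
Work function: φ = 4.53 eV

Since E_photon (11.7632 eV) > φ (4.53 eV), photoemission WILL occur.
The threshold wavelength is λ₀ = hc/φ = 273.7 nm.
Since 105.4 nm < 273.7 nm, the light has sufficient energy.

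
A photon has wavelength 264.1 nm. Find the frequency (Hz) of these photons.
1.1351e+15 Hz

Using the wave equation: c = fλ

Solving for frequency:
f = c/λ = (3×10⁸ m/s) / (264.1×10⁻⁹ m)
f = 1.1351e+15 Hz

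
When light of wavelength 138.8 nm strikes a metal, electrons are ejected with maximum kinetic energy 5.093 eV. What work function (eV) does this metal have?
3.84 eV

From Einstein's photoelectric equation: KE_max = hf - φ = hc/λ - φ

Rearranging for φ:
φ = hc/λ - KE_max

Calculate photon energy:
E_photon = hc/λ = 8.9326 eV

Therefore:
φ = 8.9326 - 5.093 = 3.84 eV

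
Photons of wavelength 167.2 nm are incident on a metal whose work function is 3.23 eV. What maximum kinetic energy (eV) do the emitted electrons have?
4.1853 eV

Using Einstein's photoelectric equation: KE_max = hf - φ = hc/λ - φ

First, calculate the photon energy:
E_photon = hc/λ = (6.626×10⁻³⁴ J·s)(3×10⁸ m/s) / (167.2×10⁻⁹ m)
E_photon = 7.4153 eV

Then, the maximum kinetic energy:
KE_max = E_photon - φ = 7.4153 eV - 3.23 eV = 4.1853 eV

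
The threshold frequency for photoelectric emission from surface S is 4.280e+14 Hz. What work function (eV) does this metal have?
1.77 eV

At the threshold frequency, photon energy equals work function:
φ = hf₀

Calculating:
φ = (6.626×10⁻³⁴ J·s)(4.280e+14 Hz)
φ = 1.77 eV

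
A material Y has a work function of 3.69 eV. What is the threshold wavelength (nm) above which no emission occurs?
336.00 nm

The threshold wavelength is when the photon energy equals the work function:
hc/λ₀ = φ

Solving for λ₀:
λ₀ = hc/φ = (6.626×10⁻³⁴ J·s)(3×10⁸ m/s) / (3.69 eV × 1.602×10⁻¹⁹ J/eV)
λ₀ = 336.00 nm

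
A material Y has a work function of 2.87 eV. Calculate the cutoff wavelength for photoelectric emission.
432.00 nm

The threshold wavelength is when the photon energy equals the work function:
hc/λ₀ = φ

Solving for λ₀:
λ₀ = hc/φ = (6.626×10⁻³⁴ J·s)(3×10⁸ m/s) / (2.87 eV × 1.602×10⁻¹⁹ J/eV)
λ₀ = 432.00 nm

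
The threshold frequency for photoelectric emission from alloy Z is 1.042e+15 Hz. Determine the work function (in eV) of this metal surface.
4.31 eV

At the threshold frequency, photon energy equals work function:
φ = hf₀

Calculating:
φ = (6.626×10⁻³⁴ J·s)(1.042e+15 Hz)
φ = 4.31 eV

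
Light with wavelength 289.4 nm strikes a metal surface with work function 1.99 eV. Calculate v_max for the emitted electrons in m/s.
8.9834e+05 m/s

First, find the maximum kinetic energy:
E_photon = hc/λ = 4.2842 eV
KE_max = E_photon - φ = 4.2842 - 1.99 = 2.2942 eV

Convert to Joules: KE_max = 2.2942 × 1.602×10⁻¹⁹ J = 3.6757e-19 J

Then use KE = ½mv² to find velocity:
v = √(2·KE/m) = √(2 × 3.6757e-19 J / 9.109e-31 kg)
v = 8.9834e+05 m/s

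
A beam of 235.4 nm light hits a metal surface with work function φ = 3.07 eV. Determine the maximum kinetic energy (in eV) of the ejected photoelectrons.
2.1970 eV

Using Einstein's photoelectric equation: KE_max = hf - φ = hc/λ - φ

First, calculate the photon energy:
E_photon = hc/λ = (6.626×10⁻³⁴ J·s)(3×10⁸ m/s) / (235.4×10⁻⁹ m)
E_photon = 5.2670 eV

Then, the maximum kinetic energy:
KE_max = E_photon - φ = 5.2670 eV - 3.07 eV = 2.1970 eV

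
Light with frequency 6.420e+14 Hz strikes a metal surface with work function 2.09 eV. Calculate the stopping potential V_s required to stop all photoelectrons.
0.5651 V

The stopping potential V_s satisfies: eV_s = KE_max

First, find KE_max using Einstein's equation:
E_photon = hf = (6.626×10⁻³⁴ J·s)(6.420e+14 Hz) = 2.6551 eV
KE_max = E_photon - φ = 2.6551 - 2.09 = 0.5651 eV

Since eV_s = KE_max:
V_s = KE_max/e = 0.5651 V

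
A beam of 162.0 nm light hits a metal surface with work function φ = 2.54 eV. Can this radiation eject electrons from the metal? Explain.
Yes

For photoemission, the photon energy must exceed the work function.

Photon energy: E = hc/λ = 7.6533 eV
Work function: φ = 2.54 eV

Since E_photon (7.6533 eV) > φ (2.54 eV), photoemission WILL occur.
The threshold wavelength is λ₀ = hc/φ = 488.1 nm.
Since 162.0 nm < 488.1 nm, the light has sufficient energy.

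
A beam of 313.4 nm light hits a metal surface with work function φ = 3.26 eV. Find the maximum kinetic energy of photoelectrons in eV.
0.6961 eV

Using Einstein's photoelectric equation: KE_max = hf - φ = hc/λ - φ

First, calculate the photon energy:
E_photon = hc/λ = (6.626×10⁻³⁴ J·s)(3×10⁸ m/s) / (313.4×10⁻⁹ m)
E_photon = 3.9561 eV

Then, the maximum kinetic energy:
KE_max = E_photon - φ = 3.9561 eV - 3.26 eV = 0.6961 eV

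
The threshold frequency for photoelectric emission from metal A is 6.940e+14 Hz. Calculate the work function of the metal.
2.87 eV

At the threshold frequency, photon energy equals work function:
φ = hf₀

Calculating:
φ = (6.626×10⁻³⁴ J·s)(6.940e+14 Hz)
φ = 2.87 eV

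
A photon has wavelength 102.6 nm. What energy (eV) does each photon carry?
12.0842 eV

Using E = hf = hc/λ:

E = hc/λ = (6.626×10⁻³⁴ J·s)(3×10⁸ m/s) / (102.6×10⁻⁹ m)
E = 12.0842 eV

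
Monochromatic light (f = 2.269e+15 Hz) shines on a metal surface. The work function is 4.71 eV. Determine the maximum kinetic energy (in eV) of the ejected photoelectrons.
4.6738 eV

Using Einstein's photoelectric equation: KE_max = hf - φ

First, calculate the photon energy:
E_photon = hf = (6.626×10⁻³⁴ J·s)(2.269e+15 Hz)
E_photon = 9.3838 eV

Then, the maximum kinetic energy:
KE_max = E_photon - φ = 9.3838 eV - 4.71 eV = 4.6738 eV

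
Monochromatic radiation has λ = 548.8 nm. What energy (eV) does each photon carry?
2.2592 eV

Using E = hf = hc/λ:

E = hc/λ = (6.626×10⁻³⁴ J·s)(3×10⁸ m/s) / (548.8×10⁻⁹ m)
E = 2.2592 eV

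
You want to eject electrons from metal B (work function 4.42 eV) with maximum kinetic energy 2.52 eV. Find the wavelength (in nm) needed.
178.65 nm

From Einstein's equation: KE_max = hc/λ - φ

Rearranging for λ:
hc/λ = KE_max + φ
λ = hc/(KE_max + φ)

Required photon energy:
E_photon = KE_max + φ = 2.52 + 4.42 = 6.94 eV

Required wavelength:
λ = hc/E_photon = (6.626×10⁻³⁴)(3×10⁸) / (6.94 × 1.602×10⁻¹⁹)
λ = 178.65 nm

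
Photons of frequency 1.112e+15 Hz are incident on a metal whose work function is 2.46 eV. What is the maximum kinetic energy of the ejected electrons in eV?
2.1389 eV

Using Einstein's photoelectric equation: KE_max = hf - φ

First, calculate the photon energy:
E_photon = hf = (6.626×10⁻³⁴ J·s)(1.112e+15 Hz)
E_photon = 4.5989 eV

Then, the maximum kinetic energy:
KE_max = E_photon - φ = 4.5989 eV - 2.46 eV = 2.1389 eV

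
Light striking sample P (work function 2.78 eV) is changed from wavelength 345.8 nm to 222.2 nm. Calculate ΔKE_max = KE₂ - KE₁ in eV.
1.9944 eV

Using Einstein's equation: KE_max = hc/λ - φ

For λ₁ = 345.8 nm:
KE₁ = hc/λ₁ - φ = 3.5854 - 2.78 = 0.8054 eV

For λ₂ = 222.2 nm:
KE₂ = hc/λ₂ - φ = 5.5798 - 2.78 = 2.7998 eV

Change in KE:
ΔKE = KE₂ - KE₁ = 2.7998 - 0.8054 = 1.9944 eV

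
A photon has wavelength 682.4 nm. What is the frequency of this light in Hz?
4.3932e+14 Hz

Using the wave equation: c = fλ

Solving for frequency:
f = c/λ = (3×10⁸ m/s) / (682.4×10⁻⁹ m)
f = 4.3932e+14 Hz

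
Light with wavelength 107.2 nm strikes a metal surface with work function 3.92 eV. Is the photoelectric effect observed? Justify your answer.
Yes

For photoemission, the photon energy must exceed the work function.

Photon energy: E = hc/λ = 11.5657 eV
Work function: φ = 3.92 eV

Since E_photon (11.5657 eV) > φ (3.92 eV), photoemission WILL occur.
The threshold wavelength is λ₀ = hc/φ = 316.3 nm.
Since 107.2 nm < 316.3 nm, the light has sufficient energy.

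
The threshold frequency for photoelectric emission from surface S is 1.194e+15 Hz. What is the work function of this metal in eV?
4.94 eV

At the threshold frequency, photon energy equals work function:
φ = hf₀

Calculating:
φ = (6.626×10⁻³⁴ J·s)(1.194e+15 Hz)
φ = 4.94 eV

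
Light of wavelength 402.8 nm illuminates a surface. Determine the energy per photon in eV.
3.0781 eV

Using E = hf = hc/λ:

E = hc/λ = (6.626×10⁻³⁴ J·s)(3×10⁸ m/s) / (402.8×10⁻⁹ m)
E = 3.0781 eV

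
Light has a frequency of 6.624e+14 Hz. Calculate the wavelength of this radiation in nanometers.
452.59 nm

Using the wave equation: c = fλ

Solving for wavelength:
λ = c/f = (3×10⁸ m/s) / (6.624e+14 Hz)
λ = 452.59 nm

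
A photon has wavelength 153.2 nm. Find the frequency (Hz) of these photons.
1.9569e+15 Hz

Using the wave equation: c = fλ

Solving for frequency:
f = c/λ = (3×10⁸ m/s) / (153.2×10⁻⁹ m)
f = 1.9569e+15 Hz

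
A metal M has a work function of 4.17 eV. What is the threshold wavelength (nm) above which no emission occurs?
297.32 nm

The threshold wavelength is when the photon energy equals the work function:
hc/λ₀ = φ

Solving for λ₀:
λ₀ = hc/φ = (6.626×10⁻³⁴ J·s)(3×10⁸ m/s) / (4.17 eV × 1.602×10⁻¹⁹ J/eV)
λ₀ = 297.32 nm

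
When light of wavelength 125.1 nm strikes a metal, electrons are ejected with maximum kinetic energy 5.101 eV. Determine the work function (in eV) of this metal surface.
4.81 eV

From Einstein's photoelectric equation: KE_max = hf - φ = hc/λ - φ

Rearranging for φ:
φ = hc/λ - KE_max

Calculate photon energy:
E_photon = hc/λ = 9.9108 eV

Therefore:
φ = 9.9108 - 5.101 = 4.81 eV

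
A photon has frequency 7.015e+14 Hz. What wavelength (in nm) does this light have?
427.36 nm

Using the wave equation: c = fλ

Solving for wavelength:
λ = c/f = (3×10⁸ m/s) / (7.015e+14 Hz)
λ = 427.36 nm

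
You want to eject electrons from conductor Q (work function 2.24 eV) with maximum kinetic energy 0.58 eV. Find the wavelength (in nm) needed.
439.66 nm

From Einstein's equation: KE_max = hc/λ - φ

Rearranging for λ:
hc/λ = KE_max + φ
λ = hc/(KE_max + φ)

Required photon energy:
E_photon = KE_max + φ = 0.58 + 2.24 = 2.82 eV

Required wavelength:
λ = hc/E_photon = (6.626×10⁻³⁴)(3×10⁸) / (2.82 × 1.602×10⁻¹⁹)
λ = 439.66 nm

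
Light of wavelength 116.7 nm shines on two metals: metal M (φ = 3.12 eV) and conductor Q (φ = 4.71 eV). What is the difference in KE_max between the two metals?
1.5900 eV

Using KE_max = hc/λ - φ for each metal:

Photon energy: E = hc/λ = 10.6242 eV

For metal M (φ₁ = 3.12 eV):
KE₁ = E - φ₁ = 10.6242 - 3.12 = 7.5042 eV

For conductor Q (φ₂ = 4.71 eV):
KE₂ = E - φ₂ = 10.6242 - 4.71 = 5.9142 eV

Difference:
ΔKE = KE₁ - KE₂ = 7.5042 - 5.9142 = 1.5900 eV

Note: The difference equals the difference in work functions: 4.71 - 3.12 = 1.59 eV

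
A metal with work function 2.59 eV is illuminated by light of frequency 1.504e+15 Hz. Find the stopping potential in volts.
3.6300 V

The stopping potential V_s satisfies: eV_s = KE_max

First, find KE_max using Einstein's equation:
E_photon = hf = (6.626×10⁻³⁴ J·s)(1.504e+15 Hz) = 6.2200 eV
KE_max = E_photon - φ = 6.2200 - 2.59 = 3.6300 eV

Since eV_s = KE_max:
V_s = KE_max/e = 3.6300 V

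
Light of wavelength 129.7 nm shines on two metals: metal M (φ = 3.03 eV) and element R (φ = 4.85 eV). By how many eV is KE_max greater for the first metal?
1.8200 eV

Using KE_max = hc/λ - φ for each metal:

Photon energy: E = hc/λ = 9.5593 eV

For metal M (φ₁ = 3.03 eV):
KE₁ = E - φ₁ = 9.5593 - 3.03 = 6.5293 eV

For element R (φ₂ = 4.85 eV):
KE₂ = E - φ₂ = 9.5593 - 4.85 = 4.7093 eV

Difference:
ΔKE = KE₁ - KE₂ = 6.5293 - 4.7093 = 1.8200 eV

Note: The difference equals the difference in work functions: 4.85 - 3.03 = 1.82 eV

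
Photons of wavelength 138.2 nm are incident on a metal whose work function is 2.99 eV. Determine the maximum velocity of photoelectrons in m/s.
1.4505e+06 m/s

First, find the maximum kinetic energy:
E_photon = hc/λ = 8.9714 eV
KE_max = E_photon - φ = 8.9714 - 2.99 = 5.9814 eV

Convert to Joules: KE_max = 5.9814 × 1.602×10⁻¹⁹ J = 9.5832e-19 J

Then use KE = ½mv² to find velocity:
v = √(2·KE/m) = √(2 × 9.5832e-19 J / 9.109e-31 kg)
v = 1.4505e+06 m/s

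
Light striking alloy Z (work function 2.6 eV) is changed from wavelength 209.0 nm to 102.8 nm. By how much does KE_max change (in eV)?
6.1285 eV

Using Einstein's equation: KE_max = hc/λ - φ

For λ₁ = 209.0 nm:
KE₁ = hc/λ₁ - φ = 5.9323 - 2.6 = 3.3323 eV

For λ₂ = 102.8 nm:
KE₂ = hc/λ₂ - φ = 12.0607 - 2.6 = 9.4607 eV

Change in KE:
ΔKE = KE₂ - KE₁ = 9.4607 - 3.3323 = 6.1285 eV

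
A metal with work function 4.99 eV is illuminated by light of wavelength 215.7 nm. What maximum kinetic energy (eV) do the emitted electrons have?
0.7580 eV

Using Einstein's photoelectric equation: KE_max = hf - φ = hc/λ - φ

First, calculate the photon energy:
E_photon = hc/λ = (6.626×10⁻³⁴ J·s)(3×10⁸ m/s) / (215.7×10⁻⁹ m)
E_photon = 5.7480 eV

Then, the maximum kinetic energy:
KE_max = E_photon - φ = 5.7480 eV - 4.99 eV = 0.7580 eV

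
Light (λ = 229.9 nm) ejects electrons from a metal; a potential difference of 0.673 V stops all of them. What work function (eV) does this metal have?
4.72 eV

The stopping potential gives the maximum kinetic energy: KE_max = eV_s = 0.673 eV

From Einstein's photoelectric equation: KE_max = hc/λ - φ
Rearranging: φ = hc/λ - KE_max

Calculate photon energy:
E_photon = hc/λ = (6.626×10⁻³⁴ J·s)(3×10⁸ m/s) / (229.9×10⁻⁹ m) = 5.3930 eV

Therefore:
φ = 5.3930 - 0.673 = 4.72 eV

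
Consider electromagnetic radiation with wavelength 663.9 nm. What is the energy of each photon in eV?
1.8675 eV

Using E = hf = hc/λ:

E = hc/λ = (6.626×10⁻³⁴ J·s)(3×10⁸ m/s) / (663.9×10⁻⁹ m)
E = 1.8675 eV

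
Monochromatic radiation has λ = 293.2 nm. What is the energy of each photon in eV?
4.2287 eV

Using E = hf = hc/λ:

E = hc/λ = (6.626×10⁻³⁴ J·s)(3×10⁸ m/s) / (293.2×10⁻⁹ m)
E = 4.2287 eV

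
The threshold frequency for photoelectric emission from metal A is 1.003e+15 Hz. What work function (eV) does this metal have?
4.15 eV

At the threshold frequency, photon energy equals work function:
φ = hf₀

Calculating:
φ = (6.626×10⁻³⁴ J·s)(1.003e+15 Hz)
φ = 4.15 eV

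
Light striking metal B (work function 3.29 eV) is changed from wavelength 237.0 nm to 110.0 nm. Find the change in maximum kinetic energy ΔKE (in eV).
6.0399 eV

Using Einstein's equation: KE_max = hc/λ - φ

For λ₁ = 237.0 nm:
KE₁ = hc/λ₁ - φ = 5.2314 - 3.29 = 1.9414 eV

For λ₂ = 110.0 nm:
KE₂ = hc/λ₂ - φ = 11.2713 - 3.29 = 7.9813 eV

Change in KE:
ΔKE = KE₂ - KE₁ = 7.9813 - 1.9414 = 6.0399 eV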